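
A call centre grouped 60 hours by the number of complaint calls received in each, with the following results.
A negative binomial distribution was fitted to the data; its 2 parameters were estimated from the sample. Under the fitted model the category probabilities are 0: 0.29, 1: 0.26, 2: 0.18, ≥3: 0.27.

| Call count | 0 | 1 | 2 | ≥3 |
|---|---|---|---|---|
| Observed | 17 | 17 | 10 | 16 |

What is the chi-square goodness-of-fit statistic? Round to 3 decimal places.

0.197

Expected counts E_i = n·p_i: 60×0.29 = 17.4, 60×0.26 = 15.6, 60×0.18 = 10.8, 60×0.27 = 16.2.
0: (17 − 17.4)²/17.4 = 0.16/17.4 = 0.0092
1: (17 − 15.6)²/15.6 = 1.96/15.6 = 0.1256
2: (10 − 10.8)²/10.8 = 0.64/10.8 = 0.0593
≥3: (16 − 16.2)²/16.2 = 0.04/16.2 = 0.0025
Sum = 0.197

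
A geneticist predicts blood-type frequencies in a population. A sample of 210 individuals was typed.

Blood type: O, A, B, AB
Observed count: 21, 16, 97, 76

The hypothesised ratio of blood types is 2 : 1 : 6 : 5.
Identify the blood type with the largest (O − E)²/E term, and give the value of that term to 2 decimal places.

Ratio total = 14. Expected counts: 210×2/14 = 30, 210×1/14 = 15, 210×6/14 = 90, 210×5/14 = 75.
O: (21 − 30)²/30 = 81/30 = 2.700
A: (16 − 15)²/15 = 1/15 = 0.067
B: (97 − 90)²/90 = 49/90 = 0.544
AB: (76 − 75)²/75 = 1/75 = 0.013
The largest term is for O: 2.70.

O, 2.70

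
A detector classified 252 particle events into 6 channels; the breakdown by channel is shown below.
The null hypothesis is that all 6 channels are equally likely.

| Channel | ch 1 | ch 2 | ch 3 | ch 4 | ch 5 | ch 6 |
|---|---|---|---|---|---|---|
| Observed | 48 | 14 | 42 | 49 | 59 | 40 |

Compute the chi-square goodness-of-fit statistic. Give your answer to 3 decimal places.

Expected count for each of the 6 categories: 252/6 = 42.
ch 1: (48 − 42)²/42 = 36/42 = 0.8571
ch 2: (14 − 42)²/42 = 784/42 = 18.6667
ch 3: (42 − 42)²/42 = 0/42 = 0.0000
ch 4: (49 − 42)²/42 = 49/42 = 1.1667
ch 5: (59 − 42)²/42 = 289/42 = 6.8810
ch 6: (40 − 42)²/42 = 4/42 = 0.0952
Sum = 27.667

27.667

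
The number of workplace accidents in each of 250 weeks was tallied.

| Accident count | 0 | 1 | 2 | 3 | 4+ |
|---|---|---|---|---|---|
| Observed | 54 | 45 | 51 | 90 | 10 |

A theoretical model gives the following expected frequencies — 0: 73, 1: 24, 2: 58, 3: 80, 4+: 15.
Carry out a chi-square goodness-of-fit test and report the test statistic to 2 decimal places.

27.08

cat         O        E   (O−E)²/E
0          54       73      4.945
1          45       24     18.375
2          51       58      0.845
3          90       80      1.250
4+         10       15      1.667
Sum = 27.08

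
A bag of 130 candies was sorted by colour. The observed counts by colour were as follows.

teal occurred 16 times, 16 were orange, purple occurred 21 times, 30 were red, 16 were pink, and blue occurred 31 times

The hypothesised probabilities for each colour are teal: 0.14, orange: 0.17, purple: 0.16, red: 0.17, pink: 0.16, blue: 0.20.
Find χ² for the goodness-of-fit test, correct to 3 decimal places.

6.845

Expected counts E_i = n·p_i: 130×0.14 = 18.2, 130×0.17 = 22.1, 130×0.16 = 20.8, 130×0.17 = 22.1, 130×0.16 = 20.8, 130×0.20 = 26.
χ² = (16−18.2)²/18.2 + (16−22.1)²/22.1 + (21−20.8)²/20.8 + (30−22.1)²/22.1 + (16−20.8)²/20.8 + (31−26)²/26
   = 0.2659 + 1.6837 + 0.0019 + 2.8240 + 1.1077 + 0.9615
Sum = 6.845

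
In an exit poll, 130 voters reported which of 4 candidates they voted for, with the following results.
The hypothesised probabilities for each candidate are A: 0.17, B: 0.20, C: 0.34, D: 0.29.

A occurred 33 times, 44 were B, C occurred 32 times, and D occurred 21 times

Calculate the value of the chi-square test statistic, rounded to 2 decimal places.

28.60

Expected counts E_i = n·p_i: 130×0.17 = 22.1, 130×0.20 = 26, 130×0.34 = 44.2, 130×0.29 = 37.7.
A: (33 − 22.1)²/22.1 = 118.81/22.1 = 5.376
B: (44 − 26)²/26 = 324/26 = 12.462
C: (32 − 44.2)²/44.2 = 148.84/44.2 = 3.367
D: (21 − 37.7)²/37.7 = 278.89/37.7 = 7.398
Sum = 28.60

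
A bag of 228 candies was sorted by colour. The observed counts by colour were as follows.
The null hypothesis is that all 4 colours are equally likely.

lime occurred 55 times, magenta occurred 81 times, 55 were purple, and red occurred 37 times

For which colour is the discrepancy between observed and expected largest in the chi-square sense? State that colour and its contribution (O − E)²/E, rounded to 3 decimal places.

magenta, 10.105

Under H₀ each category has probability 1/4, so each expected count is 228/4 = 57.
cat          O        E   (O−E)²/E
lime        55       57     0.0702
magenta     81       57    10.1053
purple      55       57     0.0702
red         37       57     7.0175
The largest term is for magenta: 10.105.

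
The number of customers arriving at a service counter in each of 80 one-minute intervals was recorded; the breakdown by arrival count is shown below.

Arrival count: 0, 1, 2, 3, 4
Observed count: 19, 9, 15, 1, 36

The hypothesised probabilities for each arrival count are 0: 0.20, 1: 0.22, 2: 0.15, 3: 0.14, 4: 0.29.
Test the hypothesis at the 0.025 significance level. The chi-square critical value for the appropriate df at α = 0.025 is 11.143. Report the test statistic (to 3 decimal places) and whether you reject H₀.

Expected counts E_i = n·p_i: 80×0.20 = 16, 80×0.22 = 17.6, 80×0.15 = 12, 80×0.14 = 11.2, 80×0.29 = 23.2.
0: (19 − 16)²/16 = 9/16 = 0.5625
1: (9 − 17.6)²/17.6 = 73.96/17.6 = 4.2023
2: (15 − 12)²/12 = 9/12 = 0.7500
3: (1 − 11.2)²/11.2 = 104.04/11.2 = 9.2893
4: (36 − 23.2)²/23.2 = 163.84/23.2 = 7.0621
Sum = 21.866
df = 4. Since 21.866 > 11.143, we reject H₀.

21.866; reject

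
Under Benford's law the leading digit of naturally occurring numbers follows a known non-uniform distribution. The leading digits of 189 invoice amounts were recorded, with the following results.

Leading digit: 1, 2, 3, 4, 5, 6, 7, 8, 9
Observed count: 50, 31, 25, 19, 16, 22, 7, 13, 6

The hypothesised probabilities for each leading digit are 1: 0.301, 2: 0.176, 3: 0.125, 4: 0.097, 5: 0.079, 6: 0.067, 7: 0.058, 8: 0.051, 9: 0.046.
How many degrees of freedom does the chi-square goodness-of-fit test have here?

There are k = 9 categories and no parameters were estimated from the data, so df = 9 − 1 = 8.

8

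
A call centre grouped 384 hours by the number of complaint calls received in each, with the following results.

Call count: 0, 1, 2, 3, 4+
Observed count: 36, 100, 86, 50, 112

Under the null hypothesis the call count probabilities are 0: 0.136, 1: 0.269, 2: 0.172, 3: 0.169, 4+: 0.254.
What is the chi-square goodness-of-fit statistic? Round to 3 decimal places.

16.737

Expected counts E_i = n·p_i: 384×0.136 = 52.224, 384×0.269 = 103.296, 384×0.172 = 66.048, 384×0.169 = 64.896, 384×0.254 = 97.536.
χ² = (36−52.224)²/52.224 + (100−103.296)²/103.296 + (86−66.048)²/66.048 + (50−64.896)²/64.896 + (112−97.536)²/97.536
   = 5.0402 + 0.1052 + 6.0272 + 3.4192 + 2.1449
Sum = 16.737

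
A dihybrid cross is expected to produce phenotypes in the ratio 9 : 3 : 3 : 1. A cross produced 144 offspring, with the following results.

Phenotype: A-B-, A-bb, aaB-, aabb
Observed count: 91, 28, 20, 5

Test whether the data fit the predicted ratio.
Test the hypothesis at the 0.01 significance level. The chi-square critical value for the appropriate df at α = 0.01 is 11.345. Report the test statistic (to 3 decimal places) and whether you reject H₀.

Ratio total = 16. Expected counts: 144×9/16 = 81, 144×3/16 = 27, 144×3/16 = 27, 144×1/16 = 9.
A-B-: (91 − 81)²/81 = 100/81 = 1.2346
A-bb: (28 − 27)²/27 = 1/27 = 0.0370
aaB-: (20 − 27)²/27 = 49/27 = 1.8148
aabb: (5 − 9)²/9 = 16/9 = 1.7778
Sum = 4.864
df = 3. Since 4.864 < 11.345, we do not reject H₀.

4.864; do not reject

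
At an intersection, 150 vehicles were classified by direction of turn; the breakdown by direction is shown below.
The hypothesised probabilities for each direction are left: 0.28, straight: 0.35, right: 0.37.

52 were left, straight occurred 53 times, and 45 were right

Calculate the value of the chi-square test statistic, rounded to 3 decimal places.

Expected counts E_i = n·p_i: 150×0.28 = 42, 150×0.35 = 52.5, 150×0.37 = 55.5.
χ² = (52−42)²/42 + (53−52.5)²/52.5 + (45−55.5)²/55.5
   = 2.3810 + 0.0048 + 1.9865
Sum = 4.372

4.372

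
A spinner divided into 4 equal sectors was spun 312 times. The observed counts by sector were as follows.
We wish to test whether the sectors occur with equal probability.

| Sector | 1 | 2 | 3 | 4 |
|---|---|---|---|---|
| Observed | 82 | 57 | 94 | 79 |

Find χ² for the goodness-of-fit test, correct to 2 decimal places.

9.15

Under H₀ each category has probability 1/4, so each expected count is 312/4 = 78.
1: (82 − 78)²/78 = 16/78 = 0.205
2: (57 − 78)²/78 = 441/78 = 5.654
3: (94 − 78)²/78 = 256/78 = 3.282
4: (79 − 78)²/78 = 1/78 = 0.013
Sum = 9.15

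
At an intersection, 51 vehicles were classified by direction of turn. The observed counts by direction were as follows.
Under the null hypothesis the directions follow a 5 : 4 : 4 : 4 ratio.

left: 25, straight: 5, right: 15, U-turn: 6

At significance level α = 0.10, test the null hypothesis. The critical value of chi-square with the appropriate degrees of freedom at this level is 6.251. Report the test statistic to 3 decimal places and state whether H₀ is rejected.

14.500; reject

Ratio total = 17. Expected counts: 51×5/17 = 15, 51×4/17 = 12, 51×4/17 = 12, 51×4/17 = 12.
left: (25 − 15)²/15 = 100/15 = 6.6667
straight: (5 − 12)²/12 = 49/12 = 4.0833
right: (15 − 12)²/12 = 9/12 = 0.7500
U-turn: (6 − 12)²/12 = 36/12 = 3.0000
Sum = 14.500
df = 3. Since 14.500 > 6.251, we reject H₀.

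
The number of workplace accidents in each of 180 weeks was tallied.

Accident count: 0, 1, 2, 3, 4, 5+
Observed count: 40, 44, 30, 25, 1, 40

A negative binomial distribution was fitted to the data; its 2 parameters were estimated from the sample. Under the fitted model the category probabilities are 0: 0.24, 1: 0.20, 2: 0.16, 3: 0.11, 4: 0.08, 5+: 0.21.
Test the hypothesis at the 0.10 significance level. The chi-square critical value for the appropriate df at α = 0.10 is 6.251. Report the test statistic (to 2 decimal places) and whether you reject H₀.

16.03; reject

Expected counts E_i = n·p_i: 180×0.24 = 43.2, 180×0.20 = 36, 180×0.16 = 28.8, 180×0.11 = 19.8, 180×0.08 = 14.4, 180×0.21 = 37.8.
0: (40 − 43.2)²/43.2 = 10.24/43.2 = 0.237
1: (44 − 36)²/36 = 64/36 = 1.778
2: (30 − 28.8)²/28.8 = 1.44/28.8 = 0.050
3: (25 − 19.8)²/19.8 = 27.04/19.8 = 1.366
4: (1 − 14.4)²/14.4 = 179.56/14.4 = 12.469
5+: (40 − 37.8)²/37.8 = 4.84/37.8 = 0.128
Sum = 16.03
df = 3. Since 16.03 > 6.251, we reject H₀.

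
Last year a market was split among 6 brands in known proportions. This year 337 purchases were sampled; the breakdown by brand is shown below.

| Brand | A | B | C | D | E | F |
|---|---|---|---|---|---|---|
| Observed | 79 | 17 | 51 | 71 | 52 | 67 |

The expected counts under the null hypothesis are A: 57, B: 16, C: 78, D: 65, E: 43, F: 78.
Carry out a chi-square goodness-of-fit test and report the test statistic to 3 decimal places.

21.889

χ² = (79−57)²/57 + (17−16)²/16 + (51−78)²/78 + (71−65)²/65 + (52−43)²/43 + (67−78)²/78
   = 8.4912 + 0.0625 + 9.3462 + 0.5538 + 1.8837 + 1.5513
Sum = 21.889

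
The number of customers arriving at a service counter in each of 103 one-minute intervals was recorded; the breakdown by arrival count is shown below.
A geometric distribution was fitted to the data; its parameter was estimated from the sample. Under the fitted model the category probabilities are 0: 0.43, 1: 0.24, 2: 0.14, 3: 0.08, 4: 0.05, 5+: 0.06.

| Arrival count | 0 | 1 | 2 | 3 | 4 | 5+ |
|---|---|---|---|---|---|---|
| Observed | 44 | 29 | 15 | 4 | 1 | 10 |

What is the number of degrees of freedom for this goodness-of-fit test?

4

There are k = 6 categories and 1 parameter estimated from the data, so df = 6 − 1 − 1 = 4.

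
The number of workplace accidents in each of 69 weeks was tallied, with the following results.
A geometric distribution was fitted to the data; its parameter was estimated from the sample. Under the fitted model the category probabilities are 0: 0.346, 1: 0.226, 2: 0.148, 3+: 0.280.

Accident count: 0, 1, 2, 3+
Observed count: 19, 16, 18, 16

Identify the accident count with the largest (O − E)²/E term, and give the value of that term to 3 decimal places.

2, 5.939

Expected counts E_i = n·p_i: 69×0.346 = 23.874, 69×0.226 = 15.594, 69×0.148 = 10.212, 69×0.280 = 19.32.
cat         O        E   (O−E)²/E
0          19   23.874     0.9951
1          16   15.594     0.0106
2          18   10.212     5.9394
3+         16    19.32     0.5705
The largest term is for 2: 5.939.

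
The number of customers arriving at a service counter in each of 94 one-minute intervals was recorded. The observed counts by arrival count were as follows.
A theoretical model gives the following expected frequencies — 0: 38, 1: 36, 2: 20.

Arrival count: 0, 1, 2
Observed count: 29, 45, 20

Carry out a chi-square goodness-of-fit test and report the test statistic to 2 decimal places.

χ² = (29−38)²/38 + (45−36)²/36 + (20−20)²/20
   = 2.132 + 2.250 + 0.000
Sum = 4.38

4.38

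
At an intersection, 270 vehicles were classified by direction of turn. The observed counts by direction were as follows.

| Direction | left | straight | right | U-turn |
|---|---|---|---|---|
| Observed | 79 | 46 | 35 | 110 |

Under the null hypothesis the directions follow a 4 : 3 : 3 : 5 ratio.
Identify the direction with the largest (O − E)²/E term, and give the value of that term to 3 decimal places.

right, 6.685

Ratio total = 15. Expected counts: 270×4/15 = 72, 270×3/15 = 54, 270×3/15 = 54, 270×5/15 = 90.
cat           O        E   (O−E)²/E
left         79       72     0.6806
straight     46       54     1.1852
right        35       54     6.6852
U-turn      110       90     4.4444
The largest term is for right: 6.685.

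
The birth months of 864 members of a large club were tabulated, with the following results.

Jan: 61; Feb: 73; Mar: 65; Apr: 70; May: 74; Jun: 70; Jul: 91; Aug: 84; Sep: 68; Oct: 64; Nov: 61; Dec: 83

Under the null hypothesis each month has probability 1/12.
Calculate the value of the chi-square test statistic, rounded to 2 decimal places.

Under H₀ each category has probability 1/12, so each expected count is 864/12 = 72.
χ² = (61−72)²/72 + (73−72)²/72 + (65−72)²/72 + (70−72)²/72 + (74−72)²/72 + (70−72)²/72 + (91−72)²/72 + (84−72)²/72 + (68−72)²/72 + (64−72)²/72 + (61−72)²/72 + (83−72)²/72
   = 1.681 + 0.014 + 0.681 + 0.056 + 0.056 + 0.056 + 5.014 + 2.000 + 0.222 + 0.889 + 1.681 + 1.681
Sum = 14.03

14.03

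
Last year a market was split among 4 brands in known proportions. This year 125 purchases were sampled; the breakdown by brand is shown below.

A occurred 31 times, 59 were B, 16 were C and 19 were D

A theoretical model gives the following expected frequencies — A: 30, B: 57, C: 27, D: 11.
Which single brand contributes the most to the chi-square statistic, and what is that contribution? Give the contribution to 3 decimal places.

cat         O        E   (O−E)²/E
A          31       30     0.0333
B          59       57     0.0702
C          16       27     4.4815
D          19       11     5.8182
The largest term is for D: 5.818.

D, 5.818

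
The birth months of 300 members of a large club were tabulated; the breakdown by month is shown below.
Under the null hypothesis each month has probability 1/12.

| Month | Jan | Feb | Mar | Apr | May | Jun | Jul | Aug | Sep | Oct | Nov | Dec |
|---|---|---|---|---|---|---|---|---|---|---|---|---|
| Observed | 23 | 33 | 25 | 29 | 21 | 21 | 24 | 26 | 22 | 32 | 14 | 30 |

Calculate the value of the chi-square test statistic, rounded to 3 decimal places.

Expected count for each of the 12 categories: 300/12 = 25.
Jan: (23 − 25)²/25 = 4/25 = 0.1600
Feb: (33 − 25)²/25 = 64/25 = 2.5600
Mar: (25 − 25)²/25 = 0/25 = 0.0000
Apr: (29 − 25)²/25 = 16/25 = 0.6400
May: (21 − 25)²/25 = 16/25 = 0.6400
Jun: (21 − 25)²/25 = 16/25 = 0.6400
Jul: (24 − 25)²/25 = 1/25 = 0.0400
Aug: (26 − 25)²/25 = 1/25 = 0.0400
Sep: (22 − 25)²/25 = 9/25 = 0.3600
Oct: (32 − 25)²/25 = 49/25 = 1.9600
Nov: (14 − 25)²/25 = 121/25 = 4.8400
Dec: (30 − 25)²/25 = 25/25 = 1.0000
Sum = 12.880

12.880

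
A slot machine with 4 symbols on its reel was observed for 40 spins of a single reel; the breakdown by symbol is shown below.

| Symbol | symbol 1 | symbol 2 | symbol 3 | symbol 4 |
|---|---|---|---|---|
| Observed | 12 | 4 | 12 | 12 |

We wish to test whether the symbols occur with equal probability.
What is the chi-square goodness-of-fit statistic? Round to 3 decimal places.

4.800

Under H₀ each category has probability 1/4, so each expected count is 40/4 = 10.
symbol 1: (12 − 10)²/10 = 4/10 = 0.4000
symbol 2: (4 − 10)²/10 = 36/10 = 3.6000
symbol 3: (12 − 10)²/10 = 4/10 = 0.4000
symbol 4: (12 − 10)²/10 = 4/10 = 0.4000
Sum = 4.800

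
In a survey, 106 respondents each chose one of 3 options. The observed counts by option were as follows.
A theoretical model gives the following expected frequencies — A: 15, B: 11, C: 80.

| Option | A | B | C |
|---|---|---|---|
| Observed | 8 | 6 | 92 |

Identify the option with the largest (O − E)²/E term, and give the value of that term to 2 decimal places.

A, 3.27

χ² = (8−15)²/15 + (6−11)²/11 + (92−80)²/80
   = 3.267 + 2.273 + 1.800
The largest term is for A: 3.27.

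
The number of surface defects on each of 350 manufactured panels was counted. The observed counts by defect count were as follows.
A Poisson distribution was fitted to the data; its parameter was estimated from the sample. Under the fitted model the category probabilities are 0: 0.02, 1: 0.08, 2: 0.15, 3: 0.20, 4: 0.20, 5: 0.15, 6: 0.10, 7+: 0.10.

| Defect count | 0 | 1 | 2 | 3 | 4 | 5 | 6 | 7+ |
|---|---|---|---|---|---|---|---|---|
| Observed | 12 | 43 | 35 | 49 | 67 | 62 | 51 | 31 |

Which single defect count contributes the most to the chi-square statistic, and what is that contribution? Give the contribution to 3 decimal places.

1, 8.036

Expected counts E_i = n·p_i: 350×0.02 = 7, 350×0.08 = 28, 350×0.15 = 52.5, 350×0.20 = 70, 350×0.20 = 70, 350×0.15 = 52.5, 350×0.10 = 35, 350×0.10 = 35.
cat         O        E   (O−E)²/E
0          12        7     3.5714
1          43       28     8.0357
2          35     52.5     5.8333
3          49       70     6.3000
4          67       70     0.1286
5          62     52.5     1.7190
6          51       35     7.3143
7+         31       35     0.4571
The largest term is for 1: 8.036.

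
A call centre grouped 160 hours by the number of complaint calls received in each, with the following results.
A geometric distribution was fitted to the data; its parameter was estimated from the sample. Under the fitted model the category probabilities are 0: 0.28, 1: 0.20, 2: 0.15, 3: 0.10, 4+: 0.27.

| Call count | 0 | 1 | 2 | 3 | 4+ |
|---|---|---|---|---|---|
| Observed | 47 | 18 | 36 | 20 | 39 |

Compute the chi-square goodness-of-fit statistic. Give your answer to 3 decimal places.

Expected counts E_i = n·p_i: 160×0.28 = 44.8, 160×0.20 = 32, 160×0.15 = 24, 160×0.10 = 16, 160×0.27 = 43.2.
χ² = (47−44.8)²/44.8 + (18−32)²/32 + (36−24)²/24 + (20−16)²/16 + (39−43.2)²/43.2
   = 0.1080 + 6.1250 + 6.0000 + 1.0000 + 0.4083
Sum = 13.641

13.641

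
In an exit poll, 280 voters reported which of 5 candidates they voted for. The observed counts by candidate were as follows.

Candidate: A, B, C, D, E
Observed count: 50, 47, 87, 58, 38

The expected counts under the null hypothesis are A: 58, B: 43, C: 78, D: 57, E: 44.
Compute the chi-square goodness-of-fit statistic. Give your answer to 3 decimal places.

A: (50 − 58)²/58 = 64/58 = 1.1034
B: (47 − 43)²/43 = 16/43 = 0.3721
C: (87 − 78)²/78 = 81/78 = 1.0385
D: (58 − 57)²/57 = 1/57 = 0.0175
E: (38 − 44)²/44 = 36/44 = 0.8182
Sum = 3.350

3.350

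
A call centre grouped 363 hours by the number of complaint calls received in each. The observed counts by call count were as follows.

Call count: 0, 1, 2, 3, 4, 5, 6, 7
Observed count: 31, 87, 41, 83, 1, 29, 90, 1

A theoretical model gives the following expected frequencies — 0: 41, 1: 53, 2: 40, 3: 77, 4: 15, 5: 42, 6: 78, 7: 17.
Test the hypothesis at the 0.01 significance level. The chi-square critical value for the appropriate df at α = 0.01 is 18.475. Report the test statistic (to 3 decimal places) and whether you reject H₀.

58.738; reject

cat         O        E   (O−E)²/E
0          31       41     2.4390
1          87       53    21.8113
2          41       40     0.0250
3          83       77     0.4675
4           1       15    13.0667
5          29       42     4.0238
6          90       78     1.8462
7           1       17    15.0588
Sum = 58.738
df = 7. Since 58.738 > 18.475, we reject H₀.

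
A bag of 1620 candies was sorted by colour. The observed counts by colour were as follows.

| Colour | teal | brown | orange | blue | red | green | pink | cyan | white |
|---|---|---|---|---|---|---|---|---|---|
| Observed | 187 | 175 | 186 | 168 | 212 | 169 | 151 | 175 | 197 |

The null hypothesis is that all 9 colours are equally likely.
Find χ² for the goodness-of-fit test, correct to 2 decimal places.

Under H₀ each category has probability 1/9, so each expected count is 1620/9 = 180.
χ² = (187−180)²/180 + (175−180)²/180 + (186−180)²/180 + (168−180)²/180 + (212−180)²/180 + (169−180)²/180 + (151−180)²/180 + (175−180)²/180 + (197−180)²/180
   = 0.272 + 0.139 + 0.200 + 0.800 + 5.689 + 0.672 + 4.672 + 0.139 + 1.606
Sum = 14.19

14.19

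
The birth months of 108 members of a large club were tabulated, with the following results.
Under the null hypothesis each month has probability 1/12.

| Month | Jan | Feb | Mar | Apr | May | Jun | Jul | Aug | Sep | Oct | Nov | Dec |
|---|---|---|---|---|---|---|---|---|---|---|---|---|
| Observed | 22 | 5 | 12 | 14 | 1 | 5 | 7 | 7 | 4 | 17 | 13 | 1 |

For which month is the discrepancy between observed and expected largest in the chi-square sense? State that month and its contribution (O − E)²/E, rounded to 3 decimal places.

Jan, 18.778

Under H₀ each category has probability 1/12, so each expected count is 108/12 = 9.
cat         O        E   (O−E)²/E
Jan        22        9    18.7778
Feb         5        9     1.7778
Mar        12        9     1.0000
Apr        14        9     2.7778
May         1        9     7.1111
Jun         5        9     1.7778
Jul         7        9     0.4444
Aug         7        9     0.4444
Sep         4        9     2.7778
Oct        17        9     7.1111
Nov        13        9     1.7778
Dec         1        9     7.1111
The largest term is for Jan: 18.778.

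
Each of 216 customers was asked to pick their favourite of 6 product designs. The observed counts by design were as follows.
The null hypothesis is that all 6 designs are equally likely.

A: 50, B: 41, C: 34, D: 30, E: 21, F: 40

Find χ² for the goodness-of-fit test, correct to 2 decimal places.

Expected count for each of the 6 categories: 216/6 = 36.
A: (50 − 36)²/36 = 196/36 = 5.444
B: (41 − 36)²/36 = 25/36 = 0.694
C: (34 − 36)²/36 = 4/36 = 0.111
D: (30 − 36)²/36 = 36/36 = 1.000
E: (21 − 36)²/36 = 225/36 = 6.250
F: (40 − 36)²/36 = 16/36 = 0.444
Sum = 13.94

13.94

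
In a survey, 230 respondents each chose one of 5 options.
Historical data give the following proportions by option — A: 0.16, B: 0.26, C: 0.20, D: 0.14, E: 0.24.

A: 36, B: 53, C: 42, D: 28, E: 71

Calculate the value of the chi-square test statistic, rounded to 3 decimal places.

6.209

Expected counts E_i = n·p_i: 230×0.16 = 36.8, 230×0.26 = 59.8, 230×0.20 = 46, 230×0.14 = 32.2, 230×0.24 = 55.2.
cat         O        E   (O−E)²/E
A          36     36.8     0.0174
B          53     59.8     0.7732
C          42       46     0.3478
D          28     32.2     0.5478
E          71     55.2     4.5225
Sum = 6.209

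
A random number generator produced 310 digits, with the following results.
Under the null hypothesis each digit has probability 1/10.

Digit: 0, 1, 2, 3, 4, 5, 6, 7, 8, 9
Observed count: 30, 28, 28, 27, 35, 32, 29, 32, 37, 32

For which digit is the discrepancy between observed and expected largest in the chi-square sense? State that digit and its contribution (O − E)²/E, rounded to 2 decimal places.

8, 1.16

Under H₀ each category has probability 1/10, so each expected count is 310/10 = 31.
χ² = (30−31)²/31 + (28−31)²/31 + (28−31)²/31 + (27−31)²/31 + (35−31)²/31 + (32−31)²/31 + (29−31)²/31 + (32−31)²/31 + (37−31)²/31 + (32−31)²/31
   = 0.032 + 0.290 + 0.290 + 0.516 + 0.516 + 0.032 + 0.129 + 0.032 + 1.161 + 0.032
The largest term is for 8: 1.16.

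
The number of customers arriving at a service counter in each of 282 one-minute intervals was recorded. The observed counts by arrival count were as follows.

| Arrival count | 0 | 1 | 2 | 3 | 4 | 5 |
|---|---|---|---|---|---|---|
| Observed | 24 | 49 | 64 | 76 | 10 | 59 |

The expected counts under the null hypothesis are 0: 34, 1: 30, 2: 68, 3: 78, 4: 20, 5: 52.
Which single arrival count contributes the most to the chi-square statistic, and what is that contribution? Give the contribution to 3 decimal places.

1, 12.033

0: (24 − 34)²/34 = 100/34 = 2.9412
1: (49 − 30)²/30 = 361/30 = 12.0333
2: (64 − 68)²/68 = 16/68 = 0.2353
3: (76 − 78)²/78 = 4/78 = 0.0513
4: (10 − 20)²/20 = 100/20 = 5.0000
5: (59 − 52)²/52 = 49/52 = 0.9423
The largest term is for 1: 12.033.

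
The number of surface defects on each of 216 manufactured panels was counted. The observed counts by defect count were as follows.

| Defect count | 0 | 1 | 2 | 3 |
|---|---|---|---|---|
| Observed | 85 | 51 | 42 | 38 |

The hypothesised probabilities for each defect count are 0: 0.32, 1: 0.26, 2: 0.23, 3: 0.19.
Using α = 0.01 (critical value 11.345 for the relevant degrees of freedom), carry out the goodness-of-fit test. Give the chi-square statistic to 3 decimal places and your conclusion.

5.535; do not reject

Expected counts E_i = n·p_i: 216×0.32 = 69.12, 216×0.26 = 56.16, 216×0.23 = 49.68, 216×0.19 = 41.04.
χ² = (85−69.12)²/69.12 + (51−56.16)²/56.16 + (42−49.68)²/49.68 + (38−41.04)²/41.04
   = 3.6484 + 0.4741 + 1.1872 + 0.2252
Sum = 5.535
df = 3. Since 5.535 < 11.345, we do not reject H₀.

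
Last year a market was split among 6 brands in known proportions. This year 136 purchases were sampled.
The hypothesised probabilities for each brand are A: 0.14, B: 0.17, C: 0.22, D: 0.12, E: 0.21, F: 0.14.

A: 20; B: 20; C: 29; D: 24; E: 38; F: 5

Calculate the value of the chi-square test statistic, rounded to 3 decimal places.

Expected counts E_i = n·p_i: 136×0.14 = 19.04, 136×0.17 = 23.12, 136×0.22 = 29.92, 136×0.12 = 16.32, 136×0.21 = 28.56, 136×0.14 = 19.04.
cat         O        E   (O−E)²/E
A          20    19.04     0.0484
B          20    23.12     0.4210
C          29    29.92     0.0283
D          24    16.32     3.6141
E          38    28.56     3.1202
F           5    19.04    10.3530
Sum = 17.585

17.585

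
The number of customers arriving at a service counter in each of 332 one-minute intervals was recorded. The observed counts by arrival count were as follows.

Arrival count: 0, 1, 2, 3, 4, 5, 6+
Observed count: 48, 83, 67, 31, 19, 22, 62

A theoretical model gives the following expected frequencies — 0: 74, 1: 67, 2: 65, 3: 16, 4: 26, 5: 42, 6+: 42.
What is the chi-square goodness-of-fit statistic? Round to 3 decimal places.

48.012

χ² = (48−74)²/74 + (83−67)²/67 + (67−65)²/65 + (31−16)²/16 + (19−26)²/26 + (22−42)²/42 + (62−42)²/42
   = 9.1351 + 3.8209 + 0.0615 + 14.0625 + 1.8846 + 9.5238 + 9.5238
Sum = 48.012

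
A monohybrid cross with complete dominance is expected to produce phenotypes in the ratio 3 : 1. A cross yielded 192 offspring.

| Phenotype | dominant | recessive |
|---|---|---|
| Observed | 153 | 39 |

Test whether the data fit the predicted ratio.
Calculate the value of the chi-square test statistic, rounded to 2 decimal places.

Ratio total = 4. Expected counts: 192×3/4 = 144, 192×1/4 = 48.
χ² = (153−144)²/144 + (39−48)²/48
   = 0.563 + 1.688
Sum = 2.25

2.25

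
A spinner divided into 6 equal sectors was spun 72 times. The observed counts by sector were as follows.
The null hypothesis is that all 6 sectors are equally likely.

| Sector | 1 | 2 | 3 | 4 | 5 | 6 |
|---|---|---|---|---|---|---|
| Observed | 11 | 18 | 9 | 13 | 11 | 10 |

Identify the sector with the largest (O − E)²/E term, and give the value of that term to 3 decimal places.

2, 3.000

Under H₀ each category has probability 1/6, so each expected count is 72/6 = 12.
1: (11 − 12)²/12 = 1/12 = 0.0833
2: (18 − 12)²/12 = 36/12 = 3.0000
3: (9 − 12)²/12 = 9/12 = 0.7500
4: (13 − 12)²/12 = 1/12 = 0.0833
5: (11 − 12)²/12 = 1/12 = 0.0833
6: (10 − 12)²/12 = 4/12 = 0.3333
The largest term is for 2: 3.000.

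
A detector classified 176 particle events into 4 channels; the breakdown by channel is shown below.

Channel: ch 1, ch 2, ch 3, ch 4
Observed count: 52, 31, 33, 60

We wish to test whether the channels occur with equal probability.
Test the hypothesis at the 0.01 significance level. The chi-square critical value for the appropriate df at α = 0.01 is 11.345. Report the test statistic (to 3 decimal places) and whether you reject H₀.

13.864; reject

Expected count for each of the 4 categories: 176/4 = 44.
χ² = (52−44)²/44 + (31−44)²/44 + (33−44)²/44 + (60−44)²/44
   = 1.4545 + 3.8409 + 2.7500 + 5.8182
Sum = 13.864
df = 3. Since 13.864 > 11.345, we reject H₀.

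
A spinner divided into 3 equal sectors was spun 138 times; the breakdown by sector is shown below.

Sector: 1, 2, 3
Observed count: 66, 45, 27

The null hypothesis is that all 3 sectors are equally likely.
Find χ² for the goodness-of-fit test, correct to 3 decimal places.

16.565

Expected count for each of the 3 categories: 138/3 = 46.
χ² = (66−46)²/46 + (45−46)²/46 + (27−46)²/46
   = 8.6957 + 0.0217 + 7.8478
Sum = 16.565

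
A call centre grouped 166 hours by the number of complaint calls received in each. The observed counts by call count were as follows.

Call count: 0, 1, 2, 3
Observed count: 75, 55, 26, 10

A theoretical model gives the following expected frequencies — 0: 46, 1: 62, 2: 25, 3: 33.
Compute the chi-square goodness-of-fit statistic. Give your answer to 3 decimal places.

35.143

χ² = (75−46)²/46 + (55−62)²/62 + (26−25)²/25 + (10−33)²/33
   = 18.2826 + 0.7903 + 0.0400 + 16.0303
Sum = 35.143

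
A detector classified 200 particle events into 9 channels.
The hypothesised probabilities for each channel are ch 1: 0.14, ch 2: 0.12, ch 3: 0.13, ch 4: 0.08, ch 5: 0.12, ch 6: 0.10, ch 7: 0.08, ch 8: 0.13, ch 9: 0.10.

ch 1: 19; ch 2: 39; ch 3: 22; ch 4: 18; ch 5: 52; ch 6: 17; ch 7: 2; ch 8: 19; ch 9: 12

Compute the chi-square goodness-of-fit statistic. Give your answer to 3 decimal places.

Expected counts E_i = n·p_i: 200×0.14 = 28, 200×0.12 = 24, 200×0.13 = 26, 200×0.08 = 16, 200×0.12 = 24, 200×0.10 = 20, 200×0.08 = 16, 200×0.13 = 26, 200×0.10 = 20.
χ² = (19−28)²/28 + (39−24)²/24 + (22−26)²/26 + (18−16)²/16 + (52−24)²/24 + (17−20)²/20 + (2−16)²/16 + (19−26)²/26 + (12−20)²/20
   = 2.8929 + 9.3750 + 0.6154 + 0.2500 + 32.6667 + 0.4500 + 12.2500 + 1.8846 + 3.2000
Sum = 63.585

63.585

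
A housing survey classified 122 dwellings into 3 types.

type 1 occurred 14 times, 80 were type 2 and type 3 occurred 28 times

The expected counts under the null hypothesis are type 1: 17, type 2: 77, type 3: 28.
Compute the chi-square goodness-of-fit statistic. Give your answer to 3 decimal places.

type 1: (14 − 17)²/17 = 9/17 = 0.5294
type 2: (80 − 77)²/77 = 9/77 = 0.1169
type 3: (28 − 28)²/28 = 0/28 = 0.0000
Sum = 0.646

0.646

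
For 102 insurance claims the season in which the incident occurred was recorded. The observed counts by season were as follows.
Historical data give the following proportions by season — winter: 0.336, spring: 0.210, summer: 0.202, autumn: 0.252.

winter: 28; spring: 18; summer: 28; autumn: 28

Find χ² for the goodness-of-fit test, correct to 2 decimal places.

4.55

Expected counts E_i = n·p_i: 102×0.336 = 34.272, 102×0.210 = 21.42, 102×0.202 = 20.604, 102×0.252 = 25.704.
χ² = (28−34.272)²/34.272 + (18−21.42)²/21.42 + (28−20.604)²/20.604 + (28−25.704)²/25.704
   = 1.148 + 0.546 + 2.655 + 0.205
Sum = 4.55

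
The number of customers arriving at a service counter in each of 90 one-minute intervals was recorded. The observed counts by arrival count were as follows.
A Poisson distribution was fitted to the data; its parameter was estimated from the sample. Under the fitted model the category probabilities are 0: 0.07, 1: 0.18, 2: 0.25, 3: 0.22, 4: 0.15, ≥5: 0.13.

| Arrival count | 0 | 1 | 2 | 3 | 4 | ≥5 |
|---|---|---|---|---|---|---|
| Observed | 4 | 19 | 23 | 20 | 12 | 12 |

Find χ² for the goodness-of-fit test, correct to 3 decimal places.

1.511

Expected counts E_i = n·p_i: 90×0.07 = 6.3, 90×0.18 = 16.2, 90×0.25 = 22.5, 90×0.22 = 19.8, 90×0.15 = 13.5, 90×0.13 = 11.7.
0: (4 − 6.3)²/6.3 = 5.29/6.3 = 0.8397
1: (19 − 16.2)²/16.2 = 7.84/16.2 = 0.4840
2: (23 − 22.5)²/22.5 = 0.25/22.5 = 0.0111
3: (20 − 19.8)²/19.8 = 0.04/19.8 = 0.0020
4: (12 − 13.5)²/13.5 = 2.25/13.5 = 0.1667
≥5: (12 − 11.7)²/11.7 = 0.09/11.7 = 0.0077
Sum = 1.511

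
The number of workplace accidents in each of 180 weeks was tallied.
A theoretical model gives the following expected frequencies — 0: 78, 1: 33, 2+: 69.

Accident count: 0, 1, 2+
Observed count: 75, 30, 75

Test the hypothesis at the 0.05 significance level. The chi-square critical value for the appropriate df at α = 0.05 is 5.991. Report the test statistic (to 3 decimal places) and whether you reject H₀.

cat         O        E   (O−E)²/E
0          75       78     0.1154
1          30       33     0.2727
2+         75       69     0.5217
Sum = 0.910
df = 2. Since 0.910 < 5.991, we do not reject H₀.

0.910; do not reject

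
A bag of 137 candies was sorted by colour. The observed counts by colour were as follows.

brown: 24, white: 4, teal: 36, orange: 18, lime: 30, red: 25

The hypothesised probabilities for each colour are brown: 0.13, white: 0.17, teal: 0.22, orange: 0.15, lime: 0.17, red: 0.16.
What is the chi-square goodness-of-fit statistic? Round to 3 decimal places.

21.950

Expected counts E_i = n·p_i: 137×0.13 = 17.81, 137×0.17 = 23.29, 137×0.22 = 30.14, 137×0.15 = 20.55, 137×0.17 = 23.29, 137×0.16 = 21.92.
χ² = (24−17.81)²/17.81 + (4−23.29)²/23.29 + (36−30.14)²/30.14 + (18−20.55)²/20.55 + (30−23.29)²/23.29 + (25−21.92)²/21.92
   = 2.1514 + 15.9770 + 1.1393 + 0.3164 + 1.9332 + 0.4328
Sum = 21.950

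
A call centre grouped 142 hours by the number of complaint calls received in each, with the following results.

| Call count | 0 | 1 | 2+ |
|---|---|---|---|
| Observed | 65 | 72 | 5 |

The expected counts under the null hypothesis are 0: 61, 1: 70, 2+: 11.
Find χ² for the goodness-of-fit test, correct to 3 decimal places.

3.592

χ² = (65−61)²/61 + (72−70)²/70 + (5−11)²/11
   = 0.2623 + 0.0571 + 3.2727
Sum = 3.592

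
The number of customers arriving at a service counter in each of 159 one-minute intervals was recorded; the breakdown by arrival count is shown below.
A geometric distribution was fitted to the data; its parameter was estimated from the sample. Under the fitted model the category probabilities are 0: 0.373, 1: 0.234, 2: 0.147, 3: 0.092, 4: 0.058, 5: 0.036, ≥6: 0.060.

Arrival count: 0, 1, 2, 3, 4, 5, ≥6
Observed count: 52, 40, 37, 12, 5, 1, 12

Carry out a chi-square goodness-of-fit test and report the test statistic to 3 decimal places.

15.993

Expected counts E_i = n·p_i: 159×0.373 = 59.307, 159×0.234 = 37.206, 159×0.147 = 23.373, 159×0.092 = 14.628, 159×0.058 = 9.222, 159×0.036 = 5.724, 159×0.060 = 9.54.
0: (52 − 59.307)²/59.307 = 53.392249/59.307 = 0.9003
1: (40 − 37.206)²/37.206 = 7.806436/37.206 = 0.2098
2: (37 − 23.373)²/23.373 = 185.695129/23.373 = 7.9449
3: (12 − 14.628)²/14.628 = 6.906384/14.628 = 0.4721
4: (5 − 9.222)²/9.222 = 17.825284/9.222 = 1.9329
5: (1 − 5.724)²/5.724 = 22.316176/5.724 = 3.8987
≥6: (12 − 9.54)²/9.54 = 6.0516/9.54 = 0.6343
Sum = 15.993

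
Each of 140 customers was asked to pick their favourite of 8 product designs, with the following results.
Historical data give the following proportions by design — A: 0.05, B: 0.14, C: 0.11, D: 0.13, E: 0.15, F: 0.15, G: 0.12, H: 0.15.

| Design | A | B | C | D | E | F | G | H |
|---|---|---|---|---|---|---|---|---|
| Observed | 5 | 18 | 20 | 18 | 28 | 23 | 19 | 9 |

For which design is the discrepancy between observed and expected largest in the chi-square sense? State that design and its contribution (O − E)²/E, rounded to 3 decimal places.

Expected counts E_i = n·p_i: 140×0.05 = 7, 140×0.14 = 19.6, 140×0.11 = 15.4, 140×0.13 = 18.2, 140×0.15 = 21, 140×0.15 = 21, 140×0.12 = 16.8, 140×0.15 = 21.
χ² = (5−7)²/7 + (18−19.6)²/19.6 + (20−15.4)²/15.4 + (18−18.2)²/18.2 + (28−21)²/21 + (23−21)²/21 + (19−16.8)²/16.8 + (9−21)²/21
   = 0.5714 + 0.1306 + 1.3740 + 0.0022 + 2.3333 + 0.1905 + 0.2881 + 6.8571
The largest term is for H: 6.857.

H, 6.857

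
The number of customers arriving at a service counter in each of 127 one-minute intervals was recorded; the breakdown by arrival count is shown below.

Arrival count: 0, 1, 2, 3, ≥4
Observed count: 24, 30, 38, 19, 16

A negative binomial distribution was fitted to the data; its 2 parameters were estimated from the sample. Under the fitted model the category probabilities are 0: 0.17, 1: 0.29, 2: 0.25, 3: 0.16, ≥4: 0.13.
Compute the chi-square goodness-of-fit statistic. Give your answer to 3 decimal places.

Expected counts E_i = n·p_i: 127×0.17 = 21.59, 127×0.29 = 36.83, 127×0.25 = 31.75, 127×0.16 = 20.32, 127×0.13 = 16.51.
cat         O        E   (O−E)²/E
0          24    21.59     0.2690
1          30    36.83     1.2666
2          38    31.75     1.2303
3          19    20.32     0.0857
≥4         16    16.51     0.0158
Sum = 2.867

2.867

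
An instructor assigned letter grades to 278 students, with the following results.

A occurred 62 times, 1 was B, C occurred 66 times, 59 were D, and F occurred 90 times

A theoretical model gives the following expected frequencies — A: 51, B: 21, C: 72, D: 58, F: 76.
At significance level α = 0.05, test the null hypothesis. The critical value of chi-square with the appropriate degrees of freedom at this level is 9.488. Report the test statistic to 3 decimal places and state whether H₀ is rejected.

24.516; reject

A: (62 − 51)²/51 = 121/51 = 2.3725
B: (1 − 21)²/21 = 400/21 = 19.0476
C: (66 − 72)²/72 = 36/72 = 0.5000
D: (59 − 58)²/58 = 1/58 = 0.0172
F: (90 − 76)²/76 = 196/76 = 2.5789
Sum = 24.516
df = 4. Since 24.516 > 9.488, we reject H₀.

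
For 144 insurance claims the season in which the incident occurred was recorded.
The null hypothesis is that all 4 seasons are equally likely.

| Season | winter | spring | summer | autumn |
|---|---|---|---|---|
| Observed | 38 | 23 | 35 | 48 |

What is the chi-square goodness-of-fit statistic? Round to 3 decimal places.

Expected count for each of the 4 categories: 144/4 = 36.
cat         O        E   (O−E)²/E
winter     38       36     0.1111
spring     23       36     4.6944
summer     35       36     0.0278
autumn     48       36     4.0000
Sum = 8.833

8.833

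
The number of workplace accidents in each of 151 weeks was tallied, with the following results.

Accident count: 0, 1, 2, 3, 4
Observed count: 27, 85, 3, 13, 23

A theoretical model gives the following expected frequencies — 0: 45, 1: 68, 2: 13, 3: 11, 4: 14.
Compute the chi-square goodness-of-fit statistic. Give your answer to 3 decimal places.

cat         O        E   (O−E)²/E
0          27       45     7.2000
1          85       68     4.2500
2           3       13     7.6923
3          13       11     0.3636
4          23       14     5.7857
Sum = 25.292

25.292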